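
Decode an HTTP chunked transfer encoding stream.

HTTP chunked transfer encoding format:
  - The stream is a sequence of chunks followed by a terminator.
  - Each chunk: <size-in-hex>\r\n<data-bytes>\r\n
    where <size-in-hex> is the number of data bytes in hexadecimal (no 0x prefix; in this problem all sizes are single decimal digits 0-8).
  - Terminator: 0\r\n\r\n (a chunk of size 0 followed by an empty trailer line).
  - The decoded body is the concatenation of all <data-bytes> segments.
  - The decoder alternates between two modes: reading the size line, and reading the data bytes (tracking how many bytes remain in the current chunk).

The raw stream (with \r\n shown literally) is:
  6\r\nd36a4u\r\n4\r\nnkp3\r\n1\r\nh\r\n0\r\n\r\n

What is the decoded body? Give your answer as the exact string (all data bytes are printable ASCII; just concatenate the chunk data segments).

Chunk 1: stream[0..1]='6' size=0x6=6, data at stream[3..9]='d36a4u' -> body[0..6], body so far='d36a4u'
Chunk 2: stream[11..12]='4' size=0x4=4, data at stream[14..18]='nkp3' -> body[6..10], body so far='d36a4unkp3'
Chunk 3: stream[20..21]='1' size=0x1=1, data at stream[23..24]='h' -> body[10..11], body so far='d36a4unkp3h'
Chunk 4: stream[26..27]='0' size=0 (terminator). Final body='d36a4unkp3h' (11 bytes)

Answer: d36a4unkp3h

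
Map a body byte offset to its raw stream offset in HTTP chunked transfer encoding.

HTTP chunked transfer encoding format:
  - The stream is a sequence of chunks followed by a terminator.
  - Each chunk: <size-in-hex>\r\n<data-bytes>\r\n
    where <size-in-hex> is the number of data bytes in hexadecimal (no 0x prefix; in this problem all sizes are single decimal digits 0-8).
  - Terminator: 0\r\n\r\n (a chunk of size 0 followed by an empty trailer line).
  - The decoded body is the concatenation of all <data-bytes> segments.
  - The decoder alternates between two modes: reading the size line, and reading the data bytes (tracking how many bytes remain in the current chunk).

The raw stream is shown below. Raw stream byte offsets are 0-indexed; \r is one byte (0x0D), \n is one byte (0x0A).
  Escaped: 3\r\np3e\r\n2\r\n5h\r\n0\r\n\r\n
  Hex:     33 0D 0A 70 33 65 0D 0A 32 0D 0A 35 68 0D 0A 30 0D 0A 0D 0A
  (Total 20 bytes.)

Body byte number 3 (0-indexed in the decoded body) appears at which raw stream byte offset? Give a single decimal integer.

Answer: 11

Derivation:
Chunk 1: stream[0..1]='3' size=0x3=3, data at stream[3..6]='p3e' -> body[0..3], body so far='p3e'
Chunk 2: stream[8..9]='2' size=0x2=2, data at stream[11..13]='5h' -> body[3..5], body so far='p3e5h'
Chunk 3: stream[15..16]='0' size=0 (terminator). Final body='p3e5h' (5 bytes)
Body byte 3 at stream offset 11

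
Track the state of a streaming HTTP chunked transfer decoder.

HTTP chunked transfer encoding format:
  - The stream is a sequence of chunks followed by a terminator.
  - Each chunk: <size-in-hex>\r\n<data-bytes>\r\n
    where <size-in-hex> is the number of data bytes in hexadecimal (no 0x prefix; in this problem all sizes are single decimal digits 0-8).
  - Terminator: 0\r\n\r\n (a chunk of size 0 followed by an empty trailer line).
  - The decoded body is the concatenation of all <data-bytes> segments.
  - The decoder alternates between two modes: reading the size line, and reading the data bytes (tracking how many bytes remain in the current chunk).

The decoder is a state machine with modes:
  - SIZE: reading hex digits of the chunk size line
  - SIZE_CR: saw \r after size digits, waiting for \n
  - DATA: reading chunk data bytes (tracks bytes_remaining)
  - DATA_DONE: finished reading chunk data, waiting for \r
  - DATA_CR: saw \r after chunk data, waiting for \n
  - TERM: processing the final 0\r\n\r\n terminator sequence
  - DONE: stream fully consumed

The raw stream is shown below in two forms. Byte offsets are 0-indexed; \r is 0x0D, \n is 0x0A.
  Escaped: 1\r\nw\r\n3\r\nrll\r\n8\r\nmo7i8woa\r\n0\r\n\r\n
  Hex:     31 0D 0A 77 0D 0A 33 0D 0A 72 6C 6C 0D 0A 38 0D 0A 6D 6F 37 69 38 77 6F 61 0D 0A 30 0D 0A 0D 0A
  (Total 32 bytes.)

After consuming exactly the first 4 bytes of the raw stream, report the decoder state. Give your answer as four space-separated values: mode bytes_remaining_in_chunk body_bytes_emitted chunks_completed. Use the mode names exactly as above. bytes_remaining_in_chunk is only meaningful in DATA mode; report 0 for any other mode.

Byte 0 = '1': mode=SIZE remaining=0 emitted=0 chunks_done=0
Byte 1 = 0x0D: mode=SIZE_CR remaining=0 emitted=0 chunks_done=0
Byte 2 = 0x0A: mode=DATA remaining=1 emitted=0 chunks_done=0
Byte 3 = 'w': mode=DATA_DONE remaining=0 emitted=1 chunks_done=0

Answer: DATA_DONE 0 1 0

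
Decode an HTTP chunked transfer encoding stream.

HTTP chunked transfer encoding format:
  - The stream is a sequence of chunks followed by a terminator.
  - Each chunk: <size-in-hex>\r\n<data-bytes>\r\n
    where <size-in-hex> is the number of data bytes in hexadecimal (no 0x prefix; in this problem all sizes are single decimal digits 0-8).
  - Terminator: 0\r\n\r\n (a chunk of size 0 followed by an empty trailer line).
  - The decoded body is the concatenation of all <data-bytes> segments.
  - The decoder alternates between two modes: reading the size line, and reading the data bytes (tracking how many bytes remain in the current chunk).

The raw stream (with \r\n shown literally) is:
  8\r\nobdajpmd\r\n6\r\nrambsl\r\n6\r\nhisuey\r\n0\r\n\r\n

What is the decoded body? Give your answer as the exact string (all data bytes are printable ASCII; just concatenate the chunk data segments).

Chunk 1: stream[0..1]='8' size=0x8=8, data at stream[3..11]='obdajpmd' -> body[0..8], body so far='obdajpmd'
Chunk 2: stream[13..14]='6' size=0x6=6, data at stream[16..22]='rambsl' -> body[8..14], body so far='obdajpmdrambsl'
Chunk 3: stream[24..25]='6' size=0x6=6, data at stream[27..33]='hisuey' -> body[14..20], body so far='obdajpmdrambslhisuey'
Chunk 4: stream[35..36]='0' size=0 (terminator). Final body='obdajpmdrambslhisuey' (20 bytes)

Answer: obdajpmdrambslhisuey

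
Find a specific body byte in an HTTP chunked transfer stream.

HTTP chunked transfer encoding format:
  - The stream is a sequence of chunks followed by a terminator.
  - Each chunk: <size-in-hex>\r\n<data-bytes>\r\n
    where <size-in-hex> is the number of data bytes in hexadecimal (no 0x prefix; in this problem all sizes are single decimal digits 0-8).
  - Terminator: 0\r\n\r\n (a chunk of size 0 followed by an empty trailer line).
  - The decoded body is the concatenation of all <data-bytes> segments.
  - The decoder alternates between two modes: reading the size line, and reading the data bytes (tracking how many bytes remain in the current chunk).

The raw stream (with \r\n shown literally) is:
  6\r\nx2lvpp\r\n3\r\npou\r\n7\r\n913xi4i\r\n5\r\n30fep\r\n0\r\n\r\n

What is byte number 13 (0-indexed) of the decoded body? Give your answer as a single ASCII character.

Answer: i

Derivation:
Chunk 1: stream[0..1]='6' size=0x6=6, data at stream[3..9]='x2lvpp' -> body[0..6], body so far='x2lvpp'
Chunk 2: stream[11..12]='3' size=0x3=3, data at stream[14..17]='pou' -> body[6..9], body so far='x2lvpppou'
Chunk 3: stream[19..20]='7' size=0x7=7, data at stream[22..29]='913xi4i' -> body[9..16], body so far='x2lvpppou913xi4i'
Chunk 4: stream[31..32]='5' size=0x5=5, data at stream[34..39]='30fep' -> body[16..21], body so far='x2lvpppou913xi4i30fep'
Chunk 5: stream[41..42]='0' size=0 (terminator). Final body='x2lvpppou913xi4i30fep' (21 bytes)
Body byte 13 = 'i'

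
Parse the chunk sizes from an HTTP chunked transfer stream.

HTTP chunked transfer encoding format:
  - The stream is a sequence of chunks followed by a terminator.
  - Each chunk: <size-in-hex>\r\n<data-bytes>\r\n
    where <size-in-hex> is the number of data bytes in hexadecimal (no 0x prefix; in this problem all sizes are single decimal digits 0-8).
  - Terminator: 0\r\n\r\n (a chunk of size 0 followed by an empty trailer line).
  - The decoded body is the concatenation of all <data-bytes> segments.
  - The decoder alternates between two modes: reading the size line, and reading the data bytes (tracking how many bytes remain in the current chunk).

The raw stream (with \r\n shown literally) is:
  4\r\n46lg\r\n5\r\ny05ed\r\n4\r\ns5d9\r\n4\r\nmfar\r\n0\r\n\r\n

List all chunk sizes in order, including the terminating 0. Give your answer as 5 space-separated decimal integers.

Answer: 4 5 4 4 0

Derivation:
Chunk 1: stream[0..1]='4' size=0x4=4, data at stream[3..7]='46lg' -> body[0..4], body so far='46lg'
Chunk 2: stream[9..10]='5' size=0x5=5, data at stream[12..17]='y05ed' -> body[4..9], body so far='46lgy05ed'
Chunk 3: stream[19..20]='4' size=0x4=4, data at stream[22..26]='s5d9' -> body[9..13], body so far='46lgy05eds5d9'
Chunk 4: stream[28..29]='4' size=0x4=4, data at stream[31..35]='mfar' -> body[13..17], body so far='46lgy05eds5d9mfar'
Chunk 5: stream[37..38]='0' size=0 (terminator). Final body='46lgy05eds5d9mfar' (17 bytes)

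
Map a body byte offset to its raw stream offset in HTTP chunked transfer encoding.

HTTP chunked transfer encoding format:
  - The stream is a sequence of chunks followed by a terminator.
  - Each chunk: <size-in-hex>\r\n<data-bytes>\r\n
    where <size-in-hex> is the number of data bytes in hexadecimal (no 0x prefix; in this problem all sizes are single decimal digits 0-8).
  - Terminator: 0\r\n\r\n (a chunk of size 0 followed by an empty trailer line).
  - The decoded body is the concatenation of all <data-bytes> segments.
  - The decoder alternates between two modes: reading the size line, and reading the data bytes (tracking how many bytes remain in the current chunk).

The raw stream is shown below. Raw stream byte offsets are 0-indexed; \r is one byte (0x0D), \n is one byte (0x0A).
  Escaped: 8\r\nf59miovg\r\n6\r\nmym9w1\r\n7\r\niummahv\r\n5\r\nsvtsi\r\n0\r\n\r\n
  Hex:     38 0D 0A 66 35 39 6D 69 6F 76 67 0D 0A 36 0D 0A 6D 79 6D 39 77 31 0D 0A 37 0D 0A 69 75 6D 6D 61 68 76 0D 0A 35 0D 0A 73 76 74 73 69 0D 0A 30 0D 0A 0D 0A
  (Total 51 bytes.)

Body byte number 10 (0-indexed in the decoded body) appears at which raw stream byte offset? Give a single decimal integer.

Chunk 1: stream[0..1]='8' size=0x8=8, data at stream[3..11]='f59miovg' -> body[0..8], body so far='f59miovg'
Chunk 2: stream[13..14]='6' size=0x6=6, data at stream[16..22]='mym9w1' -> body[8..14], body so far='f59miovgmym9w1'
Chunk 3: stream[24..25]='7' size=0x7=7, data at stream[27..34]='iummahv' -> body[14..21], body so far='f59miovgmym9w1iummahv'
Chunk 4: stream[36..37]='5' size=0x5=5, data at stream[39..44]='svtsi' -> body[21..26], body so far='f59miovgmym9w1iummahvsvtsi'
Chunk 5: stream[46..47]='0' size=0 (terminator). Final body='f59miovgmym9w1iummahvsvtsi' (26 bytes)
Body byte 10 at stream offset 18

Answer: 18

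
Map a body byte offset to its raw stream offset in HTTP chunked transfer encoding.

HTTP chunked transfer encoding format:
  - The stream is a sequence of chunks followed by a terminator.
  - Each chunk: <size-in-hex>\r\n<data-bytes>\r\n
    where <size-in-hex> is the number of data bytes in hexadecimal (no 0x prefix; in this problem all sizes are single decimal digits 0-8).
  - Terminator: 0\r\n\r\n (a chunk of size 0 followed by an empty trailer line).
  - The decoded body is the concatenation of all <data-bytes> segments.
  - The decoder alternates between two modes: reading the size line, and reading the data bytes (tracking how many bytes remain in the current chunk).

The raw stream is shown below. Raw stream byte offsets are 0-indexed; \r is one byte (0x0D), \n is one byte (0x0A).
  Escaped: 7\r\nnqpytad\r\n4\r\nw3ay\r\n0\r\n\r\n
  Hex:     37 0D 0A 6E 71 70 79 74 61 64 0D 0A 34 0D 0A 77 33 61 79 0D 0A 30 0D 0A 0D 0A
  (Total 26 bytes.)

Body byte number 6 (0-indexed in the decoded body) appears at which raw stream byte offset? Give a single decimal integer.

Chunk 1: stream[0..1]='7' size=0x7=7, data at stream[3..10]='nqpytad' -> body[0..7], body so far='nqpytad'
Chunk 2: stream[12..13]='4' size=0x4=4, data at stream[15..19]='w3ay' -> body[7..11], body so far='nqpytadw3ay'
Chunk 3: stream[21..22]='0' size=0 (terminator). Final body='nqpytadw3ay' (11 bytes)
Body byte 6 at stream offset 9

Answer: 9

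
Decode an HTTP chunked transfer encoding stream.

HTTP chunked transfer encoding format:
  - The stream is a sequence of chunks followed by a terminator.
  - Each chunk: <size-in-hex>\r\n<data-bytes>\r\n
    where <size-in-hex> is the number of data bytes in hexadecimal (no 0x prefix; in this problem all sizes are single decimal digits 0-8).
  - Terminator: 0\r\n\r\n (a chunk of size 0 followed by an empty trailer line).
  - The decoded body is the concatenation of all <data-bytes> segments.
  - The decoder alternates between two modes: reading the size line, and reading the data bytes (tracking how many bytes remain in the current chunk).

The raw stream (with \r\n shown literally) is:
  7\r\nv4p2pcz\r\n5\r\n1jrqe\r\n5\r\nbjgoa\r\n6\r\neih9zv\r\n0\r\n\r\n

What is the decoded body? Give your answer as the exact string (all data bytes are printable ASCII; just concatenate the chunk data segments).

Answer: v4p2pcz1jrqebjgoaeih9zv

Derivation:
Chunk 1: stream[0..1]='7' size=0x7=7, data at stream[3..10]='v4p2pcz' -> body[0..7], body so far='v4p2pcz'
Chunk 2: stream[12..13]='5' size=0x5=5, data at stream[15..20]='1jrqe' -> body[7..12], body so far='v4p2pcz1jrqe'
Chunk 3: stream[22..23]='5' size=0x5=5, data at stream[25..30]='bjgoa' -> body[12..17], body so far='v4p2pcz1jrqebjgoa'
Chunk 4: stream[32..33]='6' size=0x6=6, data at stream[35..41]='eih9zv' -> body[17..23], body so far='v4p2pcz1jrqebjgoaeih9zv'
Chunk 5: stream[43..44]='0' size=0 (terminator). Final body='v4p2pcz1jrqebjgoaeih9zv' (23 bytes)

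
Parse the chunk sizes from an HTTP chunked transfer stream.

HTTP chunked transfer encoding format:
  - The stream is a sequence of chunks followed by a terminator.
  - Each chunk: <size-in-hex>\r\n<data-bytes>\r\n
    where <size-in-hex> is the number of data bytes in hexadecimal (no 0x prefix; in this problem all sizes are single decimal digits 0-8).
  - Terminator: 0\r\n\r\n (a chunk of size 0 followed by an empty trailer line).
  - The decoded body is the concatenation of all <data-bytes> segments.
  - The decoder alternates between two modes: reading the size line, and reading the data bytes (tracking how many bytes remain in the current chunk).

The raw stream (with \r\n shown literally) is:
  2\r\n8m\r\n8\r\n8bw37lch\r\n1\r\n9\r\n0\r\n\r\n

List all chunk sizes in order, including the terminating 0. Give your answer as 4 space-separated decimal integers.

Answer: 2 8 1 0

Derivation:
Chunk 1: stream[0..1]='2' size=0x2=2, data at stream[3..5]='8m' -> body[0..2], body so far='8m'
Chunk 2: stream[7..8]='8' size=0x8=8, data at stream[10..18]='8bw37lch' -> body[2..10], body so far='8m8bw37lch'
Chunk 3: stream[20..21]='1' size=0x1=1, data at stream[23..24]='9' -> body[10..11], body so far='8m8bw37lch9'
Chunk 4: stream[26..27]='0' size=0 (terminator). Final body='8m8bw37lch9' (11 bytes)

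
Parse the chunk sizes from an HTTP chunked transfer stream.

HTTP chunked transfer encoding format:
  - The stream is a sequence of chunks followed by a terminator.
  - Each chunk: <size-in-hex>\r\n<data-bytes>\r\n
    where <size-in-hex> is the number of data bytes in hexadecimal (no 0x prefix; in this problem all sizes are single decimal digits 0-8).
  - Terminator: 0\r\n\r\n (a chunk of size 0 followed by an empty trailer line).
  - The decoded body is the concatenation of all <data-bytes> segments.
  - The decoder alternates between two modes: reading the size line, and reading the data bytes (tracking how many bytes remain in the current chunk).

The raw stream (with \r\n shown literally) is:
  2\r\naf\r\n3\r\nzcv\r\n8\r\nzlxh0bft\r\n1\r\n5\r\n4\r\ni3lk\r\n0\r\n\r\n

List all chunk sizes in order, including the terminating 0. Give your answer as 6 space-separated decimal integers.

Answer: 2 3 8 1 4 0

Derivation:
Chunk 1: stream[0..1]='2' size=0x2=2, data at stream[3..5]='af' -> body[0..2], body so far='af'
Chunk 2: stream[7..8]='3' size=0x3=3, data at stream[10..13]='zcv' -> body[2..5], body so far='afzcv'
Chunk 3: stream[15..16]='8' size=0x8=8, data at stream[18..26]='zlxh0bft' -> body[5..13], body so far='afzcvzlxh0bft'
Chunk 4: stream[28..29]='1' size=0x1=1, data at stream[31..32]='5' -> body[13..14], body so far='afzcvzlxh0bft5'
Chunk 5: stream[34..35]='4' size=0x4=4, data at stream[37..41]='i3lk' -> body[14..18], body so far='afzcvzlxh0bft5i3lk'
Chunk 6: stream[43..44]='0' size=0 (terminator). Final body='afzcvzlxh0bft5i3lk' (18 bytes)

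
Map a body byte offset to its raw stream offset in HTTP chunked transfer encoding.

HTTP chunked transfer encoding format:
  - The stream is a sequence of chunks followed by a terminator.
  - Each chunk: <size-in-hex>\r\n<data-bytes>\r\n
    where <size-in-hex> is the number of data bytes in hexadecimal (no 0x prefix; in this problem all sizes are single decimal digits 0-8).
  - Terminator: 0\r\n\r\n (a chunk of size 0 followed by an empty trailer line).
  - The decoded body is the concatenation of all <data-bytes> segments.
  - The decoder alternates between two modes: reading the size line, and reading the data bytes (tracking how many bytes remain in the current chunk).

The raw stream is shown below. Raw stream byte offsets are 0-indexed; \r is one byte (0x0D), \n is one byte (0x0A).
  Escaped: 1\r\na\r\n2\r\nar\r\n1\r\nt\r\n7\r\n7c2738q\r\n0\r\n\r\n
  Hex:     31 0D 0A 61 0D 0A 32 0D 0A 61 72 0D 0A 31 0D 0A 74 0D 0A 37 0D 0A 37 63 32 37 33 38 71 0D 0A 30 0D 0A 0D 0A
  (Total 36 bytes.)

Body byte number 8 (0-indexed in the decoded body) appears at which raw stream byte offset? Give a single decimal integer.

Answer: 26

Derivation:
Chunk 1: stream[0..1]='1' size=0x1=1, data at stream[3..4]='a' -> body[0..1], body so far='a'
Chunk 2: stream[6..7]='2' size=0x2=2, data at stream[9..11]='ar' -> body[1..3], body so far='aar'
Chunk 3: stream[13..14]='1' size=0x1=1, data at stream[16..17]='t' -> body[3..4], body so far='aart'
Chunk 4: stream[19..20]='7' size=0x7=7, data at stream[22..29]='7c2738q' -> body[4..11], body so far='aart7c2738q'
Chunk 5: stream[31..32]='0' size=0 (terminator). Final body='aart7c2738q' (11 bytes)
Body byte 8 at stream offset 26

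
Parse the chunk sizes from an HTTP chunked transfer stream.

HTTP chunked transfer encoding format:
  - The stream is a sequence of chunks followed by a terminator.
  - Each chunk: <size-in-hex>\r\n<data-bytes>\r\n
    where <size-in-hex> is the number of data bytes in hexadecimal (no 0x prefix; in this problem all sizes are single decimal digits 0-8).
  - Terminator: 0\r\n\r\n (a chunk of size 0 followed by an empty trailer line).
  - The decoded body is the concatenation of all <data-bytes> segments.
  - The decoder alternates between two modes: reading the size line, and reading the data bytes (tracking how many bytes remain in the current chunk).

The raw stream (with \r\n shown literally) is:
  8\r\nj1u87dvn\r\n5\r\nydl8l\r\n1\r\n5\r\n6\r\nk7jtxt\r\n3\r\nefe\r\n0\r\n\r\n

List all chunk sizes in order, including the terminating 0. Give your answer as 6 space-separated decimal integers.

Chunk 1: stream[0..1]='8' size=0x8=8, data at stream[3..11]='j1u87dvn' -> body[0..8], body so far='j1u87dvn'
Chunk 2: stream[13..14]='5' size=0x5=5, data at stream[16..21]='ydl8l' -> body[8..13], body so far='j1u87dvnydl8l'
Chunk 3: stream[23..24]='1' size=0x1=1, data at stream[26..27]='5' -> body[13..14], body so far='j1u87dvnydl8l5'
Chunk 4: stream[29..30]='6' size=0x6=6, data at stream[32..38]='k7jtxt' -> body[14..20], body so far='j1u87dvnydl8l5k7jtxt'
Chunk 5: stream[40..41]='3' size=0x3=3, data at stream[43..46]='efe' -> body[20..23], body so far='j1u87dvnydl8l5k7jtxtefe'
Chunk 6: stream[48..49]='0' size=0 (terminator). Final body='j1u87dvnydl8l5k7jtxtefe' (23 bytes)

Answer: 8 5 1 6 3 0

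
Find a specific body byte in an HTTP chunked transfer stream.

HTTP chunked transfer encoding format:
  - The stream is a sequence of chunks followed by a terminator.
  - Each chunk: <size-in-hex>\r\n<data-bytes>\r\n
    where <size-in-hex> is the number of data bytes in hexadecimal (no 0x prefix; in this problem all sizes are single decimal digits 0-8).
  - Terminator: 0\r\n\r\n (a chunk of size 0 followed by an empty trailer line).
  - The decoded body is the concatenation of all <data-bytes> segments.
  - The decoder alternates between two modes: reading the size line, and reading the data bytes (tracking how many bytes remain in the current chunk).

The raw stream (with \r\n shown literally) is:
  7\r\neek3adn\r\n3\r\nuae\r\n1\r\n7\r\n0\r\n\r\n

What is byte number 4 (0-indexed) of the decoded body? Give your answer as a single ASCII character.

Answer: a

Derivation:
Chunk 1: stream[0..1]='7' size=0x7=7, data at stream[3..10]='eek3adn' -> body[0..7], body so far='eek3adn'
Chunk 2: stream[12..13]='3' size=0x3=3, data at stream[15..18]='uae' -> body[7..10], body so far='eek3adnuae'
Chunk 3: stream[20..21]='1' size=0x1=1, data at stream[23..24]='7' -> body[10..11], body so far='eek3adnuae7'
Chunk 4: stream[26..27]='0' size=0 (terminator). Final body='eek3adnuae7' (11 bytes)
Body byte 4 = 'a'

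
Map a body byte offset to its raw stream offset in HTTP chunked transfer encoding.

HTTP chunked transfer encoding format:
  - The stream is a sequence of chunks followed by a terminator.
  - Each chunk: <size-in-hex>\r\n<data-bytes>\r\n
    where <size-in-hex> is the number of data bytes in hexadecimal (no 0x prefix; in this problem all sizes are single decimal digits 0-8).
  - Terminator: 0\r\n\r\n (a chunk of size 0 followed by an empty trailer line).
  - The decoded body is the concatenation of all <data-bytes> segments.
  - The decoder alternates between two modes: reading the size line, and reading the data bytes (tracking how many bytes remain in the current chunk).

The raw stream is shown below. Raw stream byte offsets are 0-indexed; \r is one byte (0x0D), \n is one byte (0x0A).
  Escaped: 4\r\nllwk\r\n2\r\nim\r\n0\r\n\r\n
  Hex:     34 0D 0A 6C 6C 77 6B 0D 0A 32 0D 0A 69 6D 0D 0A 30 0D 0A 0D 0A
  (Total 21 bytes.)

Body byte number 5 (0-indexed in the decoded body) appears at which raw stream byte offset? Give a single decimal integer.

Chunk 1: stream[0..1]='4' size=0x4=4, data at stream[3..7]='llwk' -> body[0..4], body so far='llwk'
Chunk 2: stream[9..10]='2' size=0x2=2, data at stream[12..14]='im' -> body[4..6], body so far='llwkim'
Chunk 3: stream[16..17]='0' size=0 (terminator). Final body='llwkim' (6 bytes)
Body byte 5 at stream offset 13

Answer: 13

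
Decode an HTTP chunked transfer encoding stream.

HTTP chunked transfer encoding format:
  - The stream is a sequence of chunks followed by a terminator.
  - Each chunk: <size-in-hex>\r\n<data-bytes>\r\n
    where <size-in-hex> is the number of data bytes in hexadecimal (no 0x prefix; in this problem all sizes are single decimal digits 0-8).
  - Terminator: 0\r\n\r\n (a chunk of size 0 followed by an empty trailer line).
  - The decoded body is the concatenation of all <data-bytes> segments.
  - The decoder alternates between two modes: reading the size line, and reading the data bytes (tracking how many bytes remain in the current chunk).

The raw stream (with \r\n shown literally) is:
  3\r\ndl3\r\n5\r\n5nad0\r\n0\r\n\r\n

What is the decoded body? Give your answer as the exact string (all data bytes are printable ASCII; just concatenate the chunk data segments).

Answer: dl35nad0

Derivation:
Chunk 1: stream[0..1]='3' size=0x3=3, data at stream[3..6]='dl3' -> body[0..3], body so far='dl3'
Chunk 2: stream[8..9]='5' size=0x5=5, data at stream[11..16]='5nad0' -> body[3..8], body so far='dl35nad0'
Chunk 3: stream[18..19]='0' size=0 (terminator). Final body='dl35nad0' (8 bytes)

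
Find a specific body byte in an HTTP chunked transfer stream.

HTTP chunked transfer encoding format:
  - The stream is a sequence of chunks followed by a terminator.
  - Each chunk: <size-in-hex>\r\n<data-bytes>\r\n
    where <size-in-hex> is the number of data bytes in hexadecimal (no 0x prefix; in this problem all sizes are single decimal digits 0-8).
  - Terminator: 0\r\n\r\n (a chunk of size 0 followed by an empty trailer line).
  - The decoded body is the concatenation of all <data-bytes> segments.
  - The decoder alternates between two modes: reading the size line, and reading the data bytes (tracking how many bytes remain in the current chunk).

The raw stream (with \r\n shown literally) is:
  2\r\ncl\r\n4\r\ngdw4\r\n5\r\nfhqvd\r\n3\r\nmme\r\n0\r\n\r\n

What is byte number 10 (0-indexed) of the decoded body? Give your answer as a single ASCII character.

Answer: d

Derivation:
Chunk 1: stream[0..1]='2' size=0x2=2, data at stream[3..5]='cl' -> body[0..2], body so far='cl'
Chunk 2: stream[7..8]='4' size=0x4=4, data at stream[10..14]='gdw4' -> body[2..6], body so far='clgdw4'
Chunk 3: stream[16..17]='5' size=0x5=5, data at stream[19..24]='fhqvd' -> body[6..11], body so far='clgdw4fhqvd'
Chunk 4: stream[26..27]='3' size=0x3=3, data at stream[29..32]='mme' -> body[11..14], body so far='clgdw4fhqvdmme'
Chunk 5: stream[34..35]='0' size=0 (terminator). Final body='clgdw4fhqvdmme' (14 bytes)
Body byte 10 = 'd'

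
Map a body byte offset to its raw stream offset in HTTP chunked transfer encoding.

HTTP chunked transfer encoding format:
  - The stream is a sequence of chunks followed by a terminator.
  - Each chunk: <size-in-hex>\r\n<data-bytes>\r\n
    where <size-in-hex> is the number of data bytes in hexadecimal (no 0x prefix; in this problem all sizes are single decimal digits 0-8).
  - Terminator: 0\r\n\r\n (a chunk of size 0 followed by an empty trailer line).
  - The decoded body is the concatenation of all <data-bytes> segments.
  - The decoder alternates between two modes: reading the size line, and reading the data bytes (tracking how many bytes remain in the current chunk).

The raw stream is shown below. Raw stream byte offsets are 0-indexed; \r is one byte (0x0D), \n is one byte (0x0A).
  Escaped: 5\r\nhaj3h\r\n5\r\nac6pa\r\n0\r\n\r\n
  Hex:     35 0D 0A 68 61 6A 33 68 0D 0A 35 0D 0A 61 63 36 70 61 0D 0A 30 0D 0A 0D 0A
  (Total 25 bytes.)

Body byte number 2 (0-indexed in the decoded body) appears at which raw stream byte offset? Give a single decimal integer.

Answer: 5

Derivation:
Chunk 1: stream[0..1]='5' size=0x5=5, data at stream[3..8]='haj3h' -> body[0..5], body so far='haj3h'
Chunk 2: stream[10..11]='5' size=0x5=5, data at stream[13..18]='ac6pa' -> body[5..10], body so far='haj3hac6pa'
Chunk 3: stream[20..21]='0' size=0 (terminator). Final body='haj3hac6pa' (10 bytes)
Body byte 2 at stream offset 5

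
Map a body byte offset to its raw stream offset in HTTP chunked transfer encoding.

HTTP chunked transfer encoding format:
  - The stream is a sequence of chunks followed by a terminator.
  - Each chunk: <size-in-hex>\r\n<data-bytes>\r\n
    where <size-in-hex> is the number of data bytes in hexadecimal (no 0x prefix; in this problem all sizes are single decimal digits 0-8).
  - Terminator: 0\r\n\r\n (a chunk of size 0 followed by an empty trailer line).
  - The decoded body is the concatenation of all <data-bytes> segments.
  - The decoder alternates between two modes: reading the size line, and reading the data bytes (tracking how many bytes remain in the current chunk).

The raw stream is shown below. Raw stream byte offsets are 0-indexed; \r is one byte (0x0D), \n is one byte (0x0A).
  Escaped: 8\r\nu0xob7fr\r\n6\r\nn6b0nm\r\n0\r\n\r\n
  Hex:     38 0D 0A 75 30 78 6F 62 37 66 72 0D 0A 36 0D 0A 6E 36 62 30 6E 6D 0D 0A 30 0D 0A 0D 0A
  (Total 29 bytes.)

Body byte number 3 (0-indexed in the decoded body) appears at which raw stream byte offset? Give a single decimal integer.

Answer: 6

Derivation:
Chunk 1: stream[0..1]='8' size=0x8=8, data at stream[3..11]='u0xob7fr' -> body[0..8], body so far='u0xob7fr'
Chunk 2: stream[13..14]='6' size=0x6=6, data at stream[16..22]='n6b0nm' -> body[8..14], body so far='u0xob7frn6b0nm'
Chunk 3: stream[24..25]='0' size=0 (terminator). Final body='u0xob7frn6b0nm' (14 bytes)
Body byte 3 at stream offset 6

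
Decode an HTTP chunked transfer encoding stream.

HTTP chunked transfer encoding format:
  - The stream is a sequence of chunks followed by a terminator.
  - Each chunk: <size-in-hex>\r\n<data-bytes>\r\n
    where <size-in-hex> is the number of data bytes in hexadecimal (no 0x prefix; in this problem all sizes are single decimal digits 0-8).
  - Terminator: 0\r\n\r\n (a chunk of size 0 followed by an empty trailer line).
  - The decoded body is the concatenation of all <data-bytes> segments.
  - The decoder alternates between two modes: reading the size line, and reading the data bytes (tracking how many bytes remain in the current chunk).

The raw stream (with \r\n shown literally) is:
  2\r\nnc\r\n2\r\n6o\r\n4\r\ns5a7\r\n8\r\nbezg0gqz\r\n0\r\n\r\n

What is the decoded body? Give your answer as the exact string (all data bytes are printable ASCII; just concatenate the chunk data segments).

Answer: nc6os5a7bezg0gqz

Derivation:
Chunk 1: stream[0..1]='2' size=0x2=2, data at stream[3..5]='nc' -> body[0..2], body so far='nc'
Chunk 2: stream[7..8]='2' size=0x2=2, data at stream[10..12]='6o' -> body[2..4], body so far='nc6o'
Chunk 3: stream[14..15]='4' size=0x4=4, data at stream[17..21]='s5a7' -> body[4..8], body so far='nc6os5a7'
Chunk 4: stream[23..24]='8' size=0x8=8, data at stream[26..34]='bezg0gqz' -> body[8..16], body so far='nc6os5a7bezg0gqz'
Chunk 5: stream[36..37]='0' size=0 (terminator). Final body='nc6os5a7bezg0gqz' (16 bytes)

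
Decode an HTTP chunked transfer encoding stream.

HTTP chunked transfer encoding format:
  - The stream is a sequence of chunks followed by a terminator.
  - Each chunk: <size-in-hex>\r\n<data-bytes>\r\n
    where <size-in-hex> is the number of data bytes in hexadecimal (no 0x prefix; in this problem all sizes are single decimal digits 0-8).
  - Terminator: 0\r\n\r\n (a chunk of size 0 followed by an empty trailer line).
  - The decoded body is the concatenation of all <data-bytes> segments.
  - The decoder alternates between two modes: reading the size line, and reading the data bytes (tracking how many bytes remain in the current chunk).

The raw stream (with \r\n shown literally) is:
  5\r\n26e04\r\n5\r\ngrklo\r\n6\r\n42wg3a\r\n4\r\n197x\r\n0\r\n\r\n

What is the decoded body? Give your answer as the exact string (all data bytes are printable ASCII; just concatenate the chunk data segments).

Chunk 1: stream[0..1]='5' size=0x5=5, data at stream[3..8]='26e04' -> body[0..5], body so far='26e04'
Chunk 2: stream[10..11]='5' size=0x5=5, data at stream[13..18]='grklo' -> body[5..10], body so far='26e04grklo'
Chunk 3: stream[20..21]='6' size=0x6=6, data at stream[23..29]='42wg3a' -> body[10..16], body so far='26e04grklo42wg3a'
Chunk 4: stream[31..32]='4' size=0x4=4, data at stream[34..38]='197x' -> body[16..20], body so far='26e04grklo42wg3a197x'
Chunk 5: stream[40..41]='0' size=0 (terminator). Final body='26e04grklo42wg3a197x' (20 bytes)

Answer: 26e04grklo42wg3a197x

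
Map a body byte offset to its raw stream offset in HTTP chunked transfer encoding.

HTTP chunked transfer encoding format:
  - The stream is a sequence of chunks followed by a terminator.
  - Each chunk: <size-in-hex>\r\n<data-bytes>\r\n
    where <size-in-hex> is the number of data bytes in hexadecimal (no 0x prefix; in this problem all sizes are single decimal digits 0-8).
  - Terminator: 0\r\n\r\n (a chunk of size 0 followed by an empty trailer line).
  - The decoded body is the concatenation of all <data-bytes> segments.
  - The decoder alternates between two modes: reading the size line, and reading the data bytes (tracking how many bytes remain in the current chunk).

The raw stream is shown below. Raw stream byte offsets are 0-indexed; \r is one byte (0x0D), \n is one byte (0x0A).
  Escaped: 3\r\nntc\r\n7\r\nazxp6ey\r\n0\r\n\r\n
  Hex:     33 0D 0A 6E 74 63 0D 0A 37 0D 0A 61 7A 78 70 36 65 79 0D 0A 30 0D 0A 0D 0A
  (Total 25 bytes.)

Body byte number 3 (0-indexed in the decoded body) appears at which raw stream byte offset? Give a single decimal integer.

Answer: 11

Derivation:
Chunk 1: stream[0..1]='3' size=0x3=3, data at stream[3..6]='ntc' -> body[0..3], body so far='ntc'
Chunk 2: stream[8..9]='7' size=0x7=7, data at stream[11..18]='azxp6ey' -> body[3..10], body so far='ntcazxp6ey'
Chunk 3: stream[20..21]='0' size=0 (terminator). Final body='ntcazxp6ey' (10 bytes)
Body byte 3 at stream offset 11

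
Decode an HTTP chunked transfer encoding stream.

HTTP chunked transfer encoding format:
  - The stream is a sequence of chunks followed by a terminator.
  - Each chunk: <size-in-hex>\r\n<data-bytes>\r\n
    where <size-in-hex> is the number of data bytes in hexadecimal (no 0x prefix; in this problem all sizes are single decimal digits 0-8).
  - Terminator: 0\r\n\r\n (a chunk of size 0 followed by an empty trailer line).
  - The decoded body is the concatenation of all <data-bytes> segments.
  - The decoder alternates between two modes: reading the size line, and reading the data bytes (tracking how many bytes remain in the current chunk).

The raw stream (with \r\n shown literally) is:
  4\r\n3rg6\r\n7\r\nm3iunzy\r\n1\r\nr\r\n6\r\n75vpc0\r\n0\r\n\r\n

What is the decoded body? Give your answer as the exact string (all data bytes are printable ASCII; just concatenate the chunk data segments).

Answer: 3rg6m3iunzyr75vpc0

Derivation:
Chunk 1: stream[0..1]='4' size=0x4=4, data at stream[3..7]='3rg6' -> body[0..4], body so far='3rg6'
Chunk 2: stream[9..10]='7' size=0x7=7, data at stream[12..19]='m3iunzy' -> body[4..11], body so far='3rg6m3iunzy'
Chunk 3: stream[21..22]='1' size=0x1=1, data at stream[24..25]='r' -> body[11..12], body so far='3rg6m3iunzyr'
Chunk 4: stream[27..28]='6' size=0x6=6, data at stream[30..36]='75vpc0' -> body[12..18], body so far='3rg6m3iunzyr75vpc0'
Chunk 5: stream[38..39]='0' size=0 (terminator). Final body='3rg6m3iunzyr75vpc0' (18 bytes)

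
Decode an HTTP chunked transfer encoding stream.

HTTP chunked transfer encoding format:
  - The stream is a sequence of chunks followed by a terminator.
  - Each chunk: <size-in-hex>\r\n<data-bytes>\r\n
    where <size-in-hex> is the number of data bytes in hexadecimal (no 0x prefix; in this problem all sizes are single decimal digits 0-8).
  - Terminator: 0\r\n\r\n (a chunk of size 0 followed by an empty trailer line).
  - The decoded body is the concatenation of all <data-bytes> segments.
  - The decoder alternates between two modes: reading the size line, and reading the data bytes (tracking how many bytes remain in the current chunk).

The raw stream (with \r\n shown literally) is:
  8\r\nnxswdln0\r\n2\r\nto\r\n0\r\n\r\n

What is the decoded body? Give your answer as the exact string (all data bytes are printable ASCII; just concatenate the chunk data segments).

Chunk 1: stream[0..1]='8' size=0x8=8, data at stream[3..11]='nxswdln0' -> body[0..8], body so far='nxswdln0'
Chunk 2: stream[13..14]='2' size=0x2=2, data at stream[16..18]='to' -> body[8..10], body so far='nxswdln0to'
Chunk 3: stream[20..21]='0' size=0 (terminator). Final body='nxswdln0to' (10 bytes)

Answer: nxswdln0to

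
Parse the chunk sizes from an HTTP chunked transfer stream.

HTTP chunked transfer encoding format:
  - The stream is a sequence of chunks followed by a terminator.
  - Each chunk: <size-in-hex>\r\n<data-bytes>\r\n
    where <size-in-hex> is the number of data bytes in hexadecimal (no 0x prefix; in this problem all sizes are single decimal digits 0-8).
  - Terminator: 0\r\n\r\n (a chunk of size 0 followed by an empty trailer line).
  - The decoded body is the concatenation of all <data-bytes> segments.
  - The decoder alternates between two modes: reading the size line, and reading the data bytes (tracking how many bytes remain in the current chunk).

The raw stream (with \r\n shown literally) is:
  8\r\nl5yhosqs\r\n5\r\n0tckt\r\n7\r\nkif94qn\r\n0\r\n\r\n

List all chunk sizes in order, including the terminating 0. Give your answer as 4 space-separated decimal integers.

Answer: 8 5 7 0

Derivation:
Chunk 1: stream[0..1]='8' size=0x8=8, data at stream[3..11]='l5yhosqs' -> body[0..8], body so far='l5yhosqs'
Chunk 2: stream[13..14]='5' size=0x5=5, data at stream[16..21]='0tckt' -> body[8..13], body so far='l5yhosqs0tckt'
Chunk 3: stream[23..24]='7' size=0x7=7, data at stream[26..33]='kif94qn' -> body[13..20], body so far='l5yhosqs0tcktkif94qn'
Chunk 4: stream[35..36]='0' size=0 (terminator). Final body='l5yhosqs0tcktkif94qn' (20 bytes)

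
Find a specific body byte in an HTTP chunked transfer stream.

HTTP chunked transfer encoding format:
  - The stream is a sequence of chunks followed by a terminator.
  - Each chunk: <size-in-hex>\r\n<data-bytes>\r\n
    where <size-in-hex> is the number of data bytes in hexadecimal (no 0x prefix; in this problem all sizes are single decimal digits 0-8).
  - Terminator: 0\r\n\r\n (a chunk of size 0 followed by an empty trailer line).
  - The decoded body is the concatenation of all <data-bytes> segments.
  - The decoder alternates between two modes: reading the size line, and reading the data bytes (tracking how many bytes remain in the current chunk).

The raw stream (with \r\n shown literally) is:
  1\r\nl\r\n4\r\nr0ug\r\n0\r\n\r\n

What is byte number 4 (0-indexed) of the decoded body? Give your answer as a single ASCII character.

Chunk 1: stream[0..1]='1' size=0x1=1, data at stream[3..4]='l' -> body[0..1], body so far='l'
Chunk 2: stream[6..7]='4' size=0x4=4, data at stream[9..13]='r0ug' -> body[1..5], body so far='lr0ug'
Chunk 3: stream[15..16]='0' size=0 (terminator). Final body='lr0ug' (5 bytes)
Body byte 4 = 'g'

Answer: g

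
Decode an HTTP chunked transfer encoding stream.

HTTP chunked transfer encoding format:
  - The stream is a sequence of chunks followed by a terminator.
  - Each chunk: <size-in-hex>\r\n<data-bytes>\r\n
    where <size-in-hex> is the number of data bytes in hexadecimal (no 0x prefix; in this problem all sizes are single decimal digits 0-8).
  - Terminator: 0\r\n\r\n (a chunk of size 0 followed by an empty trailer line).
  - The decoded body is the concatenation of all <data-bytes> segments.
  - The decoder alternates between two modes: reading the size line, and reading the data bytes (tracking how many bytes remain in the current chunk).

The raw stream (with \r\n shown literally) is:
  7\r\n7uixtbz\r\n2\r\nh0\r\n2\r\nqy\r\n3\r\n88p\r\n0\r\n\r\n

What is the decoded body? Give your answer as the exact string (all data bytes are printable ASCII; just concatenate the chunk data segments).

Answer: 7uixtbzh0qy88p

Derivation:
Chunk 1: stream[0..1]='7' size=0x7=7, data at stream[3..10]='7uixtbz' -> body[0..7], body so far='7uixtbz'
Chunk 2: stream[12..13]='2' size=0x2=2, data at stream[15..17]='h0' -> body[7..9], body so far='7uixtbzh0'
Chunk 3: stream[19..20]='2' size=0x2=2, data at stream[22..24]='qy' -> body[9..11], body so far='7uixtbzh0qy'
Chunk 4: stream[26..27]='3' size=0x3=3, data at stream[29..32]='88p' -> body[11..14], body so far='7uixtbzh0qy88p'
Chunk 5: stream[34..35]='0' size=0 (terminator). Final body='7uixtbzh0qy88p' (14 bytes)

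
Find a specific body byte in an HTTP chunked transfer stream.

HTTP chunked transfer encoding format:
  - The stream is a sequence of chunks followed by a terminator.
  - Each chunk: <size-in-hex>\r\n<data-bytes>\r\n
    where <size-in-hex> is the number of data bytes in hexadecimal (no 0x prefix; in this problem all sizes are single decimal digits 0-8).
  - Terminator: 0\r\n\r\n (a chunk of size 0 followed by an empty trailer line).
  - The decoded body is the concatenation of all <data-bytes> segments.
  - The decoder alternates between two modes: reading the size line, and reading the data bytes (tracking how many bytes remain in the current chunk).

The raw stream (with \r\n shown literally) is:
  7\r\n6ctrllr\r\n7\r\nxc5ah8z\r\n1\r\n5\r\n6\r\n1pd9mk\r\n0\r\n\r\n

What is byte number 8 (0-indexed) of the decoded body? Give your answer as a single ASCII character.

Chunk 1: stream[0..1]='7' size=0x7=7, data at stream[3..10]='6ctrllr' -> body[0..7], body so far='6ctrllr'
Chunk 2: stream[12..13]='7' size=0x7=7, data at stream[15..22]='xc5ah8z' -> body[7..14], body so far='6ctrllrxc5ah8z'
Chunk 3: stream[24..25]='1' size=0x1=1, data at stream[27..28]='5' -> body[14..15], body so far='6ctrllrxc5ah8z5'
Chunk 4: stream[30..31]='6' size=0x6=6, data at stream[33..39]='1pd9mk' -> body[15..21], body so far='6ctrllrxc5ah8z51pd9mk'
Chunk 5: stream[41..42]='0' size=0 (terminator). Final body='6ctrllrxc5ah8z51pd9mk' (21 bytes)
Body byte 8 = 'c'

Answer: c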